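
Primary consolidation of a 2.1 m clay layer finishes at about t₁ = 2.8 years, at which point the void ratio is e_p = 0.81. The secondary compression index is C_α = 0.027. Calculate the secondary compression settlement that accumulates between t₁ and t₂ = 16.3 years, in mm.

Secondary compression: S_s = C_α·H/(1+e_p)·log₁₀(t₂/t₁)
S_s = 0.027×2.1/(1+0.81)×log₁₀(16.3/2.8)
    = 0.03133 × 0.765 = 0.02397 m

S_s ≈ 24 mm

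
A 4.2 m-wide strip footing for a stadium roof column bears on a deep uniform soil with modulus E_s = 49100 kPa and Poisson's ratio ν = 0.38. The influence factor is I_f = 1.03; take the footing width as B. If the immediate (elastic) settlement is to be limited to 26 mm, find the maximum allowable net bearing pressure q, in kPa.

S_e = q·B·(1−ν²)/E_s · I_f  ⇒  q = S_e·E_s / (B·(1−ν²)·I_f).
q = 0.026 × 49100 / (4.2 × 0.8556 × 1.03) = 344.9 kPa

q ≈ 345 kPa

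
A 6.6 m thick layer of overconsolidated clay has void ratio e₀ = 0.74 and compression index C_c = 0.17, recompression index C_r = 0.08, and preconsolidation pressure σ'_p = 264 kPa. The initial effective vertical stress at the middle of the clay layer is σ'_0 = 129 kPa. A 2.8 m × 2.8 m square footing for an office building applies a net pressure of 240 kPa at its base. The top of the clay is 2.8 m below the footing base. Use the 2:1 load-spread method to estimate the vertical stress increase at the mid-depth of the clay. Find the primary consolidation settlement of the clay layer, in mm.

Mid-depth of clay below the footing base: z = 2.8 + 6.6/2 = 6.1 m.
Stress increase at mid-clay by the 2:1 spreading method:
Δσ = qBL/((B+z)(L+z)) = 240×2.8×2.8/((2.8+6.1)(2.8+6.1)) = 23.755 kPa
Final effective stress: σ'_f = 129 + 23.755 = 152.75 kPa.
σ'_f = 152.75 ≤ σ'_p = 264 kPa, so the clay remains overconsolidated and only the recompression index applies:
S_c = C_r·H/(1+e₀)·log₁₀(σ'_f/σ'_0) = 0.08×6.6/1.74×log₁₀(152.75/129)
    = 0.30345 × 0.073392 = 0.02227 m

S_c ≈ 22.3 mm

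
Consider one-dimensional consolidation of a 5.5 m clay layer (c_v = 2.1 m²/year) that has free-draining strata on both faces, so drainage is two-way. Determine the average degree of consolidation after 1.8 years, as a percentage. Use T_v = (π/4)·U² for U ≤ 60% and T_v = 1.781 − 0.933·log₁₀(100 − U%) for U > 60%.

Drainage path length: H_d = H/2 = 2.75 m (double drainage).
T_v = c_v·t/H_d² = 2.1×1.8/2.75² = 0.49983.
T_v = 0.49983 corresponds to the U > 60% branch:
U = 1 − 10^((1.781 − T_v)/0.933)/100 = 0.7639

U ≈ 76.4 %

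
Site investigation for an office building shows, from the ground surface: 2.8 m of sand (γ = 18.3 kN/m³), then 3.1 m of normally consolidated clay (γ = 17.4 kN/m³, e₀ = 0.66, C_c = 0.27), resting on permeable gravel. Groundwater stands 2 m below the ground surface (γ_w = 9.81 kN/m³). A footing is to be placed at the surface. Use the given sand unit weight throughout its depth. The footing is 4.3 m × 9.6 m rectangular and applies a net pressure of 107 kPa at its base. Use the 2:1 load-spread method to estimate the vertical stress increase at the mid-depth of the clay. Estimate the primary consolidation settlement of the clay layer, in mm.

Mid-depth of clay below the ground surface: z = 2.8 + 3.1/2 = 4.35 m.
Total vertical stress at mid-clay: σ_v = 18.3×2.8 + 17.4×1.55 = 78.21 kPa.
Pore pressure: u = 9.81×(4.35 − 2) = 23.054 kPa.
Initial effective stress: σ'_0 = σ_v − u = 78.21 − 23.054 = 55.156 kPa.
Stress increase at mid-clay by the 2:1 spreading method:
Δσ = qBL/((B+z)(L+z)) = 107×4.3×9.6/((4.3+4.35)(9.6+4.35)) = 36.604 kPa
Final effective stress: σ'_f = σ'_0 + Δσ = 55.156 + 36.604 = 91.76 kPa.
Normally consolidated clay, so the full stress increment lies on the virgin compression line:
S_c = C_c·H/(1+e₀)·log₁₀(σ'_f/σ'_0) = 0.27×3.1/(1+0.66)×log₁₀(91.76/55.156)
    = 0.50422 × 0.22106 = 0.1115 m

S_c ≈ 111 mm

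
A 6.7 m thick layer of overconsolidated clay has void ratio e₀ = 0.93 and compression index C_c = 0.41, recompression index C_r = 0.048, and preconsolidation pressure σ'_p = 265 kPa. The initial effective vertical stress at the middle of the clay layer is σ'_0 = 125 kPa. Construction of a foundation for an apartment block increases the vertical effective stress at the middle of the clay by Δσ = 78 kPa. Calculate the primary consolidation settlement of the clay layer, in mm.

Final effective stress: σ'_f = 125 + 78 = 203 kPa.
σ'_f = 203 ≤ σ'_p = 265 kPa, so the clay remains overconsolidated and only the recompression index applies:
S_c = C_r·H/(1+e₀)·log₁₀(σ'_f/σ'_0) = 0.048×6.7/1.93×log₁₀(203/125)
    = 0.16663 × 0.21059 = 0.03509 m

S_c ≈ 35.1 mm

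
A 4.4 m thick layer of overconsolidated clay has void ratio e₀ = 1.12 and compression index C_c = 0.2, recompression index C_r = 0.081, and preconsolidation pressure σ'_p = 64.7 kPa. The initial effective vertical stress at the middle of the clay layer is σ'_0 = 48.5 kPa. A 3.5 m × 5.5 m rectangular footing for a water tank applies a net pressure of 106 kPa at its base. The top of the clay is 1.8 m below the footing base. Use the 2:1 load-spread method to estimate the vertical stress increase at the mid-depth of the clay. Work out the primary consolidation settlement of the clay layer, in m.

S_c ≈ 0.0527 m

Mid-depth of clay below the footing base: z = 1.8 + 4.4/2 = 4 m.
Stress increase at mid-clay by the 2:1 spreading method:
Δσ = qBL/((B+z)(L+z)) = 106×3.5×5.5/((3.5+4)(5.5+4)) = 28.639 kPa
Final effective stress: σ'_f = 48.5 + 28.639 = 77.139 kPa.
σ'_f = 77.139 > σ'_p = 64.7 kPa, so the stress path crosses the preconsolidation pressure — recompression up to σ'_p, then virgin compression beyond:
S_c = H/(1+e₀)·[C_r·log₁₀(σ'_p/σ'_0) + C_c·log₁₀(σ'_f/σ'_p)]
    = 4.4/2.12 × [0.081×log₁₀(64.7/48.5) + 0.2×log₁₀(77.139/64.7)]
    = 2.0755 × [0.010138 + 0.015274] = 0.05274 m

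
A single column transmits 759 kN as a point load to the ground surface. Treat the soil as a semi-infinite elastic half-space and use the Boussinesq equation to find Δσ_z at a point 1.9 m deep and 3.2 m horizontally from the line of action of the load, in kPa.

Δσ_z ≈ 3.48 kPa

Boussinesq vertical stress below a point load on an elastic half-space:
Δσ_z = 3P/(2πz²) · [1 + (r/z)²]^(−5/2)
r/z = 3.2/1.9 = 1.6842; [1+(r/z)²]^(−5/2) = 0.034685.
Δσ_z = 3×759/(2π×1.9²) × 0.034685 = 100.39 × 0.034685 = 3.482 kPa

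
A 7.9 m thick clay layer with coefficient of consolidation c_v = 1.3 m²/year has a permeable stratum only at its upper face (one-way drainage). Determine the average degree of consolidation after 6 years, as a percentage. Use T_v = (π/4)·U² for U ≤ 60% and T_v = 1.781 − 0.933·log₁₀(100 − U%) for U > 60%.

U ≈ 39.9 %

Drainage path length: H_d = H = 7.9 m (single drainage).
T_v = c_v·t/H_d² = 1.3×6/7.9² = 0.12498.
T_v = 0.12498 corresponds to the U ≤ 60% branch:
U = √(4T_v/π) = 0.3989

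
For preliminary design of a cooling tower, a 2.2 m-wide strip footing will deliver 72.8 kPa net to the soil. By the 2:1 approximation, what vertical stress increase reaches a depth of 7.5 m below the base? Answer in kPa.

Δσ_z ≈ 16.5 kPa

By the 2:1 method the load spreads at 1 horizontal : 2 vertical, so at depth z the loaded area has grown by z in each plan dimension:
Δσ = qB/(B+z) = 72.8×2.2/(2.2+7.5) = 16.511 kPa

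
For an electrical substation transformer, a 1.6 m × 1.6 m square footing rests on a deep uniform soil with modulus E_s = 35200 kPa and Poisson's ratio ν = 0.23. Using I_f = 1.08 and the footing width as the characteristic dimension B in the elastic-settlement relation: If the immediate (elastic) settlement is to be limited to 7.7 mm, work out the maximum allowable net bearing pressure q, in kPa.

S_e = q·B·(1−ν²)/E_s · I_f  ⇒  q = S_e·E_s / (B·(1−ν²)·I_f).
q = 0.0077 × 35200 / (1.6 × 0.9471 × 1.08) = 165.6 kPa

q ≈ 166 kPa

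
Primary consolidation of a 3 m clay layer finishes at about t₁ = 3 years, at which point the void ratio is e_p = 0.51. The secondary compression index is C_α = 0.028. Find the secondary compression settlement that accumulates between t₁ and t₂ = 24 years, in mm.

S_s ≈ 50.2 mm

Secondary compression: S_s = C_α·H/(1+e_p)·log₁₀(t₂/t₁)
S_s = 0.028×3/(1+0.51)×log₁₀(24/3)
    = 0.05563 × 0.9031 = 0.05024 m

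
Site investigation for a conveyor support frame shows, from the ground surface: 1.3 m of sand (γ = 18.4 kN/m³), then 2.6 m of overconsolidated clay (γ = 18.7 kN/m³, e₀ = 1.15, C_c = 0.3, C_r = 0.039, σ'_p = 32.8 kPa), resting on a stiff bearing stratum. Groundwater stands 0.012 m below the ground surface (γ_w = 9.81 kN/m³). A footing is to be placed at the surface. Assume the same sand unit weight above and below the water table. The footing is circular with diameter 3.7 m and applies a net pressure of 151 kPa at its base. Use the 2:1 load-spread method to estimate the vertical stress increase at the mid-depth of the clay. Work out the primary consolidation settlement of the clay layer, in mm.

Mid-depth of clay below the ground surface: z = 1.3 + 2.6/2 = 2.6 m.
Total vertical stress at mid-clay: σ_v = 18.4×1.3 + 18.7×1.3 = 48.23 kPa.
Pore pressure: u = 9.81×(2.6 − 0.012) = 25.388 kPa.
Initial effective stress: σ'_0 = σ_v − u = 48.23 − 25.388 = 22.842 kPa.
Stress increase at mid-clay by the 2:1 spreading method:
Δσ ≈ qD²/(D+z)² = 151×3.7²/(3.7+2.6)² = 52.083 kPa
Final effective stress: σ'_f = 22.842 + 52.083 = 74.925 kPa.
σ'_f = 74.925 > σ'_p = 32.8 kPa, so the stress path crosses the preconsolidation pressure — recompression up to σ'_p, then virgin compression beyond:
S_c = H/(1+e₀)·[C_r·log₁₀(σ'_p/σ'_0) + C_c·log₁₀(σ'_f/σ'_p)]
    = 2.6/2.15 × [0.039×log₁₀(32.8/22.842) + 0.3×log₁₀(74.925/32.8)]
    = 1.2093 × [0.0061284 + 0.10763] = 0.1376 m

S_c ≈ 138 mm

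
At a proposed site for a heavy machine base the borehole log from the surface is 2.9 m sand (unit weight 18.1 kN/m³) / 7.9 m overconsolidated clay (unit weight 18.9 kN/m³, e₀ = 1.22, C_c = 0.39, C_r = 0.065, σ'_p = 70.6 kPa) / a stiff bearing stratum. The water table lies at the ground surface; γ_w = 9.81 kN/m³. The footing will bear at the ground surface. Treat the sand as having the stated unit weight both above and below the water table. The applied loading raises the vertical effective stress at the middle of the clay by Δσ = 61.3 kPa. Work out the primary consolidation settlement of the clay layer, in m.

Mid-depth of clay below the ground surface: z = 2.9 + 7.9/2 = 6.85 m.
Total vertical stress at mid-clay: σ_v = 18.1×2.9 + 18.9×3.95 = 127.15 kPa.
Pore pressure: u = 9.81×(6.85 − 0) = 67.198 kPa.
Initial effective stress: σ'_0 = σ_v − u = 127.15 − 67.198 = 59.952 kPa.
Final effective stress: σ'_f = 59.952 + 61.3 = 121.25 kPa.
σ'_f = 121.25 > σ'_p = 70.6 kPa, so the stress path crosses the preconsolidation pressure — recompression up to σ'_p, then virgin compression beyond:
S_c = H/(1+e₀)·[C_r·log₁₀(σ'_p/σ'_0) + C_c·log₁₀(σ'_f/σ'_p)]
    = 7.9/2.22 × [0.065×log₁₀(70.6/59.952) + 0.39×log₁₀(121.25/70.6)]
    = 3.5586 × [0.0046151 + 0.091602] = 0.3424 m

S_c ≈ 0.342 m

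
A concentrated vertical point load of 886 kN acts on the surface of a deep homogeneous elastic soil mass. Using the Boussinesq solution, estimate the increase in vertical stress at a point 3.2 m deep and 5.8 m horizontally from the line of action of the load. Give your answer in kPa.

Boussinesq vertical stress below a point load on an elastic half-space:
Δσ_z = 3P/(2πz²) · [1 + (r/z)²]^(−5/2)
r/z = 5.8/3.2 = 1.8125; [1+(r/z)²]^(−5/2) = 0.026308.
Δσ_z = 3×886/(2π×3.2²) × 0.026308 = 41.312 × 0.026308 = 1.087 kPa

Δσ_z ≈ 1.09 kPa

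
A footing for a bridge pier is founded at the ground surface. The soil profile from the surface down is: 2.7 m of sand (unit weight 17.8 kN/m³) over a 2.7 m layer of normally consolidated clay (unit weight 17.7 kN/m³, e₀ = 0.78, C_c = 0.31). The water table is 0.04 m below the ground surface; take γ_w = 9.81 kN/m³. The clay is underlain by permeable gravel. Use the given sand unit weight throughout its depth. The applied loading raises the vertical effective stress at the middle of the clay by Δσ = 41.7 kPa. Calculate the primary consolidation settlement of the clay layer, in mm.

S_c ≈ 168 mm

Mid-depth of clay below the ground surface: z = 2.7 + 2.7/2 = 4.05 m.
Total vertical stress at mid-clay: σ_v = 17.8×2.7 + 17.7×1.35 = 71.955 kPa.
Pore pressure: u = 9.81×(4.05 − 0.04) = 39.338 kPa.
Initial effective stress: σ'_0 = σ_v − u = 71.955 − 39.338 = 32.617 kPa.
Final effective stress: σ'_f = σ'_0 + Δσ = 32.617 + 41.7 = 74.317 kPa.
Normally consolidated clay, so the full stress increment lies on the virgin compression line:
S_c = C_c·H/(1+e₀)·log₁₀(σ'_f/σ'_0) = 0.31×2.7/(1+0.78)×log₁₀(74.317/32.617)
    = 0.47022 × 0.35764 = 0.1682 m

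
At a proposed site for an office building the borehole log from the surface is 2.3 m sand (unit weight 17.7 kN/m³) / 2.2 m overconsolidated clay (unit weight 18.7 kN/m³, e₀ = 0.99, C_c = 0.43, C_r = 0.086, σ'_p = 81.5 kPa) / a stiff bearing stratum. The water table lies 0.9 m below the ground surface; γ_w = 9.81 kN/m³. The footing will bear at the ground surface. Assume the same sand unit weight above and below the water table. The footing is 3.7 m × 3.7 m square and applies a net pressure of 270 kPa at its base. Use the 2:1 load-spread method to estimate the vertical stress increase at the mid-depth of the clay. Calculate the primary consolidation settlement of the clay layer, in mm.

S_c ≈ 94.9 mm

Mid-depth of clay below the ground surface: z = 2.3 + 2.2/2 = 3.4 m.
Total vertical stress at mid-clay: σ_v = 17.7×2.3 + 18.7×1.1 = 61.28 kPa.
Pore pressure: u = 9.81×(3.4 − 0.9) = 24.525 kPa.
Initial effective stress: σ'_0 = σ_v − u = 61.28 − 24.525 = 36.755 kPa.
Stress increase at mid-clay by the 2:1 spreading method:
Δσ = qBL/((B+z)(L+z)) = 270×3.7×3.7/((3.7+3.4)(3.7+3.4)) = 73.325 kPa
Final effective stress: σ'_f = 36.755 + 73.325 = 110.08 kPa.
σ'_f = 110.08 > σ'_p = 81.5 kPa, so the stress path crosses the preconsolidation pressure — recompression up to σ'_p, then virgin compression beyond:
S_c = H/(1+e₀)·[C_r·log₁₀(σ'_p/σ'_0) + C_c·log₁₀(σ'_f/σ'_p)]
    = 2.2/1.99 × [0.086×log₁₀(81.5/36.755) + 0.43×log₁₀(110.08/81.5)]
    = 1.1055 × [0.029742 + 0.056137] = 0.09494 m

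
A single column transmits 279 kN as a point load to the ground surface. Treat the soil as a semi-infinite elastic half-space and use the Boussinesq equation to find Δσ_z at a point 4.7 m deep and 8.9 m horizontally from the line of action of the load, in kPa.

Boussinesq vertical stress below a point load on an elastic half-space:
Δσ_z = 3P/(2πz²) · [1 + (r/z)²]^(−5/2)
r/z = 8.9/4.7 = 1.8936; [1+(r/z)²]^(−5/2) = 0.022206.
Δσ_z = 3×279/(2π×4.7²) × 0.022206 = 6.0305 × 0.022206 = 0.1339 kPa

Δσ_z ≈ 0.134 kPa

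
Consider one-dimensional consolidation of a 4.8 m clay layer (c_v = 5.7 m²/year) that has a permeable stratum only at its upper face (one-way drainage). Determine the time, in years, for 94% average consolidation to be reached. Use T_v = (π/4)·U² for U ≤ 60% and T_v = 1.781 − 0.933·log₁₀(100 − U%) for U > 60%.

t ≈ 4.26 years

Drainage path length: H_d = H = 4.8 m (single drainage).
U > 60%: T_v = 1.781 − 0.933·log₁₀(100 − 94) = 1.055.
t = T_v·H_d²/c_v = 1.055×4.8²/5.7 = 4.264 years.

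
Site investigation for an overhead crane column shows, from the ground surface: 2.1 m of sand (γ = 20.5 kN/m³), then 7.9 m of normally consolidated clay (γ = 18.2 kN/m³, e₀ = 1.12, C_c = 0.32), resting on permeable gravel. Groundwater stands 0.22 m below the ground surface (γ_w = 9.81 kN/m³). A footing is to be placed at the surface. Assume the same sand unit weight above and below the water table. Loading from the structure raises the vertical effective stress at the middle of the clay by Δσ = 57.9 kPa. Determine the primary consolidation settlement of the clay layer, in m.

Mid-depth of clay below the ground surface: z = 2.1 + 7.9/2 = 6.05 m.
Total vertical stress at mid-clay: σ_v = 20.5×2.1 + 18.2×3.95 = 114.94 kPa.
Pore pressure: u = 9.81×(6.05 − 0.22) = 57.192 kPa.
Initial effective stress: σ'_0 = σ_v − u = 114.94 − 57.192 = 57.748 kPa.
Final effective stress: σ'_f = σ'_0 + Δσ = 57.748 + 57.9 = 115.65 kPa.
Normally consolidated clay, so the full stress increment lies on the virgin compression line:
S_c = C_c·H/(1+e₀)·log₁₀(σ'_f/σ'_0) = 0.32×7.9/(1+1.12)×log₁₀(115.65/57.748)
    = 1.1925 × 0.30161 = 0.3597 m

S_c ≈ 0.36 m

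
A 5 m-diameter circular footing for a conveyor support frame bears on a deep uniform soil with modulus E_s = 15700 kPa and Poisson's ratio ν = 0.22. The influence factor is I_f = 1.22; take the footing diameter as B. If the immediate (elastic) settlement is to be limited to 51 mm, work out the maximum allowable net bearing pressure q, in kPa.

S_e = q·B·(1−ν²)/E_s · I_f  ⇒  q = S_e·E_s / (B·(1−ν²)·I_f).
q = 0.051 × 15700 / (5 × 0.9516 × 1.22) = 137.9 kPa

q ≈ 138 kPa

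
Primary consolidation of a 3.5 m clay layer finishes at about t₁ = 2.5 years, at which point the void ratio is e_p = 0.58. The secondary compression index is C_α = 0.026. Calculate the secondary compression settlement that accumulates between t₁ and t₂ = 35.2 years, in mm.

Secondary compression: S_s = C_α·H/(1+e_p)·log₁₀(t₂/t₁)
S_s = 0.026×3.5/(1+0.58)×log₁₀(35.2/2.5)
    = 0.05759 × 1.149 = 0.06615 m

S_s ≈ 66.2 mm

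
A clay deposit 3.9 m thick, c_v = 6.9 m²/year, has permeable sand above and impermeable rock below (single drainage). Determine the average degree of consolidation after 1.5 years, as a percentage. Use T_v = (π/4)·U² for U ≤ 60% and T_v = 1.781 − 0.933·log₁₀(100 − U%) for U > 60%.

Drainage path length: H_d = H = 3.9 m (single drainage).
T_v = c_v·t/H_d² = 6.9×1.5/3.9² = 0.68047.
T_v = 0.68047 corresponds to the U > 60% branch:
U = 1 − 10^((1.781 − T_v)/0.933)/100 = 0.8488

U ≈ 84.9 %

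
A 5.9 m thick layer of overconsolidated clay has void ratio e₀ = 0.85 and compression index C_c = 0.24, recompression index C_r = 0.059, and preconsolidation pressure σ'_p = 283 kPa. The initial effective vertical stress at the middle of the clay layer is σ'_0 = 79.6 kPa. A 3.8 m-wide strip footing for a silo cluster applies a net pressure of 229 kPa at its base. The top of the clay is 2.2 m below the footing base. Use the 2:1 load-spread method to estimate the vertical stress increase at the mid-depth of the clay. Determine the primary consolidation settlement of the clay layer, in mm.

S_c ≈ 65.2 mm

Mid-depth of clay below the footing base: z = 2.2 + 5.9/2 = 5.15 m.
Stress increase at mid-clay by the 2:1 spreading method:
Δσ = qB/(B+z) = 229×3.8/(3.8+5.15) = 97.229 kPa
Final effective stress: σ'_f = 79.6 + 97.229 = 176.83 kPa.
σ'_f = 176.83 ≤ σ'_p = 283 kPa, so the clay remains overconsolidated and only the recompression index applies:
S_c = C_r·H/(1+e₀)·log₁₀(σ'_f/σ'_0) = 0.059×5.9/1.85×log₁₀(176.83/79.6)
    = 0.18816 × 0.34664 = 0.06522 m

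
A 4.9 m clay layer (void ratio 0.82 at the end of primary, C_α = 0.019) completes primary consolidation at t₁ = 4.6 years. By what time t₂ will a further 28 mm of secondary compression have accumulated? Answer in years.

S_s = C_α·H/(1+e_p)·log₁₀(t₂/t₁) ⇒ log₁₀(t₂/t₁) = S_s·(1+e_p)/(C_α·H).
log₁₀(t₂/t₁) = 0.028 × (1+0.82) / (0.019×4.9) = 0.5474
t₂ = t₁ × 10^0.5474 = 4.6 × 3.527 = 16.22 years

t₂ ≈ 16.2 years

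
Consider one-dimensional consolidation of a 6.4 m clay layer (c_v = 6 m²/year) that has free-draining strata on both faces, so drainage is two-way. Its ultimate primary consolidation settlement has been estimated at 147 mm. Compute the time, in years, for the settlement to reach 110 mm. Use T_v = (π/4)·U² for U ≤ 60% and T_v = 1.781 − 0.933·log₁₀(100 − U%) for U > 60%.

t ≈ 0.809 years

Drainage path length: H_d = H/2 = 3.2 m (double drainage).
U = S(t)/S_ult = 110/147 = 0.7483.
U > 60%: T_v = 1.781 − 0.933·log₁₀(100 − 74.83) = 0.47397.
t = T_v·H_d²/c_v = 0.47397×3.2²/6 = 0.8089 years.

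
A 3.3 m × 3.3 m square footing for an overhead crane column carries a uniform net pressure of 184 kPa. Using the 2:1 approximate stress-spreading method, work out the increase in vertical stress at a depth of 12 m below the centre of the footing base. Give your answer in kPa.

By the 2:1 method the load spreads at 1 horizontal : 2 vertical, so at depth z the loaded area has grown by z in each plan dimension:
Δσ = qBL/((B+z)(L+z)) = 184×3.3×3.3/((3.3+12)(3.3+12)) = 8.5598 kPa

Δσ_z ≈ 8.56 kPa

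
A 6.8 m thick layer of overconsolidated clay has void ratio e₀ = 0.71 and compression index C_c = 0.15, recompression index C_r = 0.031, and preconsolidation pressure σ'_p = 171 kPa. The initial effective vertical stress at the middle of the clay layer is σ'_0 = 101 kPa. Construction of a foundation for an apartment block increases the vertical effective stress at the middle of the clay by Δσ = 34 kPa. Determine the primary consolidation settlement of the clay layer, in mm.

S_c ≈ 15.5 mm

Final effective stress: σ'_f = 101 + 34 = 135 kPa.
σ'_f = 135 ≤ σ'_p = 171 kPa, so the clay remains overconsolidated and only the recompression index applies:
S_c = C_r·H/(1+e₀)·log₁₀(σ'_f/σ'_0) = 0.031×6.8/1.71×log₁₀(135/101)
    = 0.12327 × 0.12601 = 0.01553 m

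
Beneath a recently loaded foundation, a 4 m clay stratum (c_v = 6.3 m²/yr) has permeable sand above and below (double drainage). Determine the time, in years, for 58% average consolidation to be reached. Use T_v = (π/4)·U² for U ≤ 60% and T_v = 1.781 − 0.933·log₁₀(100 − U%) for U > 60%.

Drainage path length: H_d = H/2 = 2 m (double drainage).
U ≤ 60%: T_v = (π/4)·U² = (π/4)×0.58² = 0.26421.
t = T_v·H_d²/c_v = 0.26421×2²/6.3 = 0.1678 years.

t ≈ 0.168 years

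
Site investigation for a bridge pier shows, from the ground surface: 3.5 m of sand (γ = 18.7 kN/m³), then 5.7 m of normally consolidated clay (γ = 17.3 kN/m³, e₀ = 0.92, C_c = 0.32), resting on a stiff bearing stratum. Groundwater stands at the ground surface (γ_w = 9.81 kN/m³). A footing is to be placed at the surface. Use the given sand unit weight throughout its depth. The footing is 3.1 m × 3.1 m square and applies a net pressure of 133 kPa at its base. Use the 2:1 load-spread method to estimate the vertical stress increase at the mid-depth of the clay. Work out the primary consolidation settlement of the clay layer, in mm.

S_c ≈ 99.5 mm

Mid-depth of clay below the ground surface: z = 3.5 + 5.7/2 = 6.35 m.
Total vertical stress at mid-clay: σ_v = 18.7×3.5 + 17.3×2.85 = 114.76 kPa.
Pore pressure: u = 9.81×(6.35 − 0) = 62.294 kPa.
Initial effective stress: σ'_0 = σ_v − u = 114.76 − 62.294 = 52.466 kPa.
Stress increase at mid-clay by the 2:1 spreading method:
Δσ = qBL/((B+z)(L+z)) = 133×3.1×3.1/((3.1+6.35)(3.1+6.35)) = 14.312 kPa
Final effective stress: σ'_f = σ'_0 + Δσ = 52.466 + 14.312 = 66.778 kPa.
Normally consolidated clay, so the full stress increment lies on the virgin compression line:
S_c = C_c·H/(1+e₀)·log₁₀(σ'_f/σ'_0) = 0.32×5.7/(1+0.92)×log₁₀(66.778/52.466)
    = 0.95 × 0.10476 = 0.09952 m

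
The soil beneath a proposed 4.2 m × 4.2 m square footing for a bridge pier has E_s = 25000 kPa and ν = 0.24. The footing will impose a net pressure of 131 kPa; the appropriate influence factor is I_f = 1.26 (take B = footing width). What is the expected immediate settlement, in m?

S_e ≈ 0.0261 m

Immediate (elastic) settlement: S_e = q·B·(1−ν²)/E_s · I_f.
S_e = 131 × 4.2 × (1 − 0.24²) / 25000 × 1.26
    = 131 × 4.2 × 0.9424 / 25000 × 1.26
    = 0.02613 m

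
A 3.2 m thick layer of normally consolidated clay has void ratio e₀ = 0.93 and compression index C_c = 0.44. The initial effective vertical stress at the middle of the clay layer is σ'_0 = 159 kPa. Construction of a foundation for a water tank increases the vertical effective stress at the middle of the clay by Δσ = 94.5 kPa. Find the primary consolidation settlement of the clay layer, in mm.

Final effective stress: σ'_f = σ'_0 + Δσ = 159 + 94.5 = 253.5 kPa.
Normally consolidated clay, so the full stress increment lies on the virgin compression line:
S_c = C_c·H/(1+e₀)·log₁₀(σ'_f/σ'_0) = 0.44×3.2/(1+0.93)×log₁₀(253.5/159)
    = 0.72953 × 0.20258 = 0.1478 m

S_c ≈ 148 mm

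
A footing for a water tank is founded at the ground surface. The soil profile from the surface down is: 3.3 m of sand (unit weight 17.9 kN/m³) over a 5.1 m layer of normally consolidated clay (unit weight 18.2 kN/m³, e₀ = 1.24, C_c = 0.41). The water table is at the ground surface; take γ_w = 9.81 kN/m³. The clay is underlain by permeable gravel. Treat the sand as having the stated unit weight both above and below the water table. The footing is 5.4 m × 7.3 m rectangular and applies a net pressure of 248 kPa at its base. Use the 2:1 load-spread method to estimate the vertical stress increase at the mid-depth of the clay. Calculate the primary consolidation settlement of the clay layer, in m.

S_c ≈ 0.351 m

Mid-depth of clay below the ground surface: z = 3.3 + 5.1/2 = 5.85 m.
Total vertical stress at mid-clay: σ_v = 17.9×3.3 + 18.2×2.55 = 105.48 kPa.
Pore pressure: u = 9.81×(5.85 − 0) = 57.389 kPa.
Initial effective stress: σ'_0 = σ_v − u = 105.48 − 57.389 = 48.091 kPa.
Stress increase at mid-clay by the 2:1 spreading method:
Δσ = qBL/((B+z)(L+z)) = 248×5.4×7.3/((5.4+5.85)(7.3+5.85)) = 66.083 kPa
Final effective stress: σ'_f = σ'_0 + Δσ = 48.091 + 66.083 = 114.17 kPa.
Normally consolidated clay, so the full stress increment lies on the virgin compression line:
S_c = C_c·H/(1+e₀)·log₁₀(σ'_f/σ'_0) = 0.41×5.1/(1+1.24)×log₁₀(114.17/48.091)
    = 0.93348 × 0.37549 = 0.3505 m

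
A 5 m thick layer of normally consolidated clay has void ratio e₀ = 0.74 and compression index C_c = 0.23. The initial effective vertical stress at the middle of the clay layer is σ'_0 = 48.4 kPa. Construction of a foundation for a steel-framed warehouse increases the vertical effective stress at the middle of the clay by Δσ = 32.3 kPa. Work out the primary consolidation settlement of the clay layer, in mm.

S_c ≈ 147 mm

Final effective stress: σ'_f = σ'_0 + Δσ = 48.4 + 32.3 = 80.7 kPa.
Normally consolidated clay, so the full stress increment lies on the virgin compression line:
S_c = C_c·H/(1+e₀)·log₁₀(σ'_f/σ'_0) = 0.23×5/(1+0.74)×log₁₀(80.7/48.4)
    = 0.66092 × 0.22203 = 0.1467 m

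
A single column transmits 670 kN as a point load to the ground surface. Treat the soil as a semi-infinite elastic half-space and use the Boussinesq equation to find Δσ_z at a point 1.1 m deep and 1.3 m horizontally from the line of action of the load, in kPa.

Δσ_z ≈ 29.7 kPa

Boussinesq vertical stress below a point load on an elastic half-space:
Δσ_z = 3P/(2πz²) · [1 + (r/z)²]^(−5/2)
r/z = 1.3/1.1 = 1.1818; [1+(r/z)²]^(−5/2) = 0.11245.
Δσ_z = 3×670/(2π×1.1²) × 0.11245 = 264.38 × 0.11245 = 29.73 kPa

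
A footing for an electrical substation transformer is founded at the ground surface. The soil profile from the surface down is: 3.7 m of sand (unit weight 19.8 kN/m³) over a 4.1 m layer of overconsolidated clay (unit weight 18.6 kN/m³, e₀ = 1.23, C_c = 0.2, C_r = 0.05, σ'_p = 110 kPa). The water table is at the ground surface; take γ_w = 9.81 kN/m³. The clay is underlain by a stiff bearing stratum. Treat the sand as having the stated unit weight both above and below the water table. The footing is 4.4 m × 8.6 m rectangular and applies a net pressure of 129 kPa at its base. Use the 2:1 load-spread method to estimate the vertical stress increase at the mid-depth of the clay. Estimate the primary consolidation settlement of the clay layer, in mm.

Mid-depth of clay below the ground surface: z = 3.7 + 4.1/2 = 5.75 m.
Total vertical stress at mid-clay: σ_v = 19.8×3.7 + 18.6×2.05 = 111.39 kPa.
Pore pressure: u = 9.81×(5.75 − 0) = 56.408 kPa.
Initial effective stress: σ'_0 = σ_v − u = 111.39 − 56.408 = 54.982 kPa.
Stress increase at mid-clay by the 2:1 spreading method:
Δσ = qBL/((B+z)(L+z)) = 129×4.4×8.6/((4.4+5.75)(8.6+5.75)) = 33.514 kPa
Final effective stress: σ'_f = 54.982 + 33.514 = 88.496 kPa.
σ'_f = 88.496 ≤ σ'_p = 110 kPa, so the clay remains overconsolidated and only the recompression index applies:
S_c = C_r·H/(1+e₀)·log₁₀(σ'_f/σ'_0) = 0.05×4.1/2.23×log₁₀(88.496/54.982)
    = 0.09193 × 0.2067 = 0.019 m

S_c ≈ 19 mm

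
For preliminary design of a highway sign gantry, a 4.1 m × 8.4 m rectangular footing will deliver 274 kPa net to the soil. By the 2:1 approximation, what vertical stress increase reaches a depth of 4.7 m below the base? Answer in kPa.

Δσ_z ≈ 81.9 kPa

By the 2:1 method the load spreads at 1 horizontal : 2 vertical, so at depth z the loaded area has grown by z in each plan dimension:
Δσ = qBL/((B+z)(L+z)) = 274×4.1×8.4/((4.1+4.7)(8.4+4.7)) = 81.858 kPa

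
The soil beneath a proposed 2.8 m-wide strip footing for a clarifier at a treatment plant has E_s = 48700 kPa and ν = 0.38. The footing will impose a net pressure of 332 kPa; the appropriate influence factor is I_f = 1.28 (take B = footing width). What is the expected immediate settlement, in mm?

Immediate (elastic) settlement: S_e = q·B·(1−ν²)/E_s · I_f.
S_e = 332 × 2.8 × (1 − 0.38²) / 48700 × 1.28
    = 332 × 2.8 × 0.8556 / 48700 × 1.28
    = 0.0209 m = 20.9 mm

S_e ≈ 20.9 mm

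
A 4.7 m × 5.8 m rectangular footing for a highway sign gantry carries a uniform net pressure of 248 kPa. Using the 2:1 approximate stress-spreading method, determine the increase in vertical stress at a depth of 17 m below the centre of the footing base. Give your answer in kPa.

By the 2:1 method the load spreads at 1 horizontal : 2 vertical, so at depth z the loaded area has grown by z in each plan dimension:
Δσ = qBL/((B+z)(L+z)) = 248×4.7×5.8/((4.7+17)(5.8+17)) = 13.664 kPa

Δσ_z ≈ 13.7 kPa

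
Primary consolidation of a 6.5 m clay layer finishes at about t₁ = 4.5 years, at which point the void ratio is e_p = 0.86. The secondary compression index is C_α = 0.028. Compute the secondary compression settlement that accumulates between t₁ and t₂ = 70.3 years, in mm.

Secondary compression: S_s = C_α·H/(1+e_p)·log₁₀(t₂/t₁)
S_s = 0.028×6.5/(1+0.86)×log₁₀(70.3/4.5)
    = 0.09785 × 1.194 = 0.1168 m

S_s ≈ 117 mm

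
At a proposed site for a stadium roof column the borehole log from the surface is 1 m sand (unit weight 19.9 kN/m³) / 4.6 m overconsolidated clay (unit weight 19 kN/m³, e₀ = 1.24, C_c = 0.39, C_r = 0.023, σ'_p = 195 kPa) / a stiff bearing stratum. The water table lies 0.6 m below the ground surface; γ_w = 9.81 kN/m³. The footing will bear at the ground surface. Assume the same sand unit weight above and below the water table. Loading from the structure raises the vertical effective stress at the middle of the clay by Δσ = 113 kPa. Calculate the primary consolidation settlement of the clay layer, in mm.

S_c ≈ 28.7 mm

Mid-depth of clay below the ground surface: z = 1 + 4.6/2 = 3.3 m.
Total vertical stress at mid-clay: σ_v = 19.9×1 + 19×2.3 = 63.6 kPa.
Pore pressure: u = 9.81×(3.3 − 0.6) = 26.487 kPa.
Initial effective stress: σ'_0 = σ_v − u = 63.6 − 26.487 = 37.113 kPa.
Final effective stress: σ'_f = 37.113 + 113 = 150.11 kPa.
σ'_f = 150.11 ≤ σ'_p = 195 kPa, so the clay remains overconsolidated and only the recompression index applies:
S_c = C_r·H/(1+e₀)·log₁₀(σ'_f/σ'_0) = 0.023×4.6/2.24×log₁₀(150.11/37.113)
    = 0.047233 × 0.60688 = 0.02866 m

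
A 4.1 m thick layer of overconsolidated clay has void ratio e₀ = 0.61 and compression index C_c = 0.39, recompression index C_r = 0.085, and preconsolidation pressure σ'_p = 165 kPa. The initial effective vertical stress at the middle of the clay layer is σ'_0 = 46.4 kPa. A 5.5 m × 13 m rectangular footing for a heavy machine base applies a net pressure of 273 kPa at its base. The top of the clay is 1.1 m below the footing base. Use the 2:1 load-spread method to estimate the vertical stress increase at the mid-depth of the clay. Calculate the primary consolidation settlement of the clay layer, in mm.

Mid-depth of clay below the footing base: z = 1.1 + 4.1/2 = 3.15 m.
Stress increase at mid-clay by the 2:1 spreading method:
Δσ = qBL/((B+z)(L+z)) = 273×5.5×13/((5.5+3.15)(13+3.15)) = 139.73 kPa
Final effective stress: σ'_f = 46.4 + 139.73 = 186.13 kPa.
σ'_f = 186.13 > σ'_p = 165 kPa, so the stress path crosses the preconsolidation pressure — recompression up to σ'_p, then virgin compression beyond:
S_c = H/(1+e₀)·[C_r·log₁₀(σ'_p/σ'_0) + C_c·log₁₀(σ'_f/σ'_p)]
    = 4.1/1.61 × [0.085×log₁₀(165/46.4) + 0.39×log₁₀(186.13/165)]
    = 2.5466 × [0.046832 + 0.02041] = 0.1712 m

S_c ≈ 171 mm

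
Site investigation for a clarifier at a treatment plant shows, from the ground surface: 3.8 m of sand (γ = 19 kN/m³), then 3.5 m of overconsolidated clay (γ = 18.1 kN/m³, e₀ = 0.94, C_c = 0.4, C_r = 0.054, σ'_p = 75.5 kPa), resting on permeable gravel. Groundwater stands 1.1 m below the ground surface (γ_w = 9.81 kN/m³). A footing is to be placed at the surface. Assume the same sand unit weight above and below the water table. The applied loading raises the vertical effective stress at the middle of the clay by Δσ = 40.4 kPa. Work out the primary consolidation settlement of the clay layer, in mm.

Mid-depth of clay below the ground surface: z = 3.8 + 3.5/2 = 5.55 m.
Total vertical stress at mid-clay: σ_v = 19×3.8 + 18.1×1.75 = 103.88 kPa.
Pore pressure: u = 9.81×(5.55 − 1.1) = 43.655 kPa.
Initial effective stress: σ'_0 = σ_v − u = 103.88 − 43.655 = 60.225 kPa.
Final effective stress: σ'_f = 60.225 + 40.4 = 100.62 kPa.
σ'_f = 100.62 > σ'_p = 75.5 kPa, so the stress path crosses the preconsolidation pressure — recompression up to σ'_p, then virgin compression beyond:
S_c = H/(1+e₀)·[C_r·log₁₀(σ'_p/σ'_0) + C_c·log₁₀(σ'_f/σ'_p)]
    = 3.5/1.94 × [0.054×log₁₀(75.5/60.225) + 0.4×log₁₀(100.62/75.5)]
    = 1.8041 × [0.0053012 + 0.049895] = 0.09958 m

S_c ≈ 99.6 mm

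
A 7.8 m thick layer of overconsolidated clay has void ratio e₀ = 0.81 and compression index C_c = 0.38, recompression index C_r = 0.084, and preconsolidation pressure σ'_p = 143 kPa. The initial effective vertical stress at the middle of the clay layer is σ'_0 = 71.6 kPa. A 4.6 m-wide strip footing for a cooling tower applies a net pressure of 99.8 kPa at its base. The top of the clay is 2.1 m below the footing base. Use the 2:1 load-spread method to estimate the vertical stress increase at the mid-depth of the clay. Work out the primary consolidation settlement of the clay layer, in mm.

S_c ≈ 74.4 mm

Mid-depth of clay below the footing base: z = 2.1 + 7.8/2 = 6 m.
Stress increase at mid-clay by the 2:1 spreading method:
Δσ = qB/(B+z) = 99.8×4.6/(4.6+6) = 43.309 kPa
Final effective stress: σ'_f = 71.6 + 43.309 = 114.91 kPa.
σ'_f = 114.91 ≤ σ'_p = 143 kPa, so the clay remains overconsolidated and only the recompression index applies:
S_c = C_r·H/(1+e₀)·log₁₀(σ'_f/σ'_0) = 0.084×7.8/1.81×log₁₀(114.91/71.6)
    = 0.36199 × 0.20544 = 0.07437 m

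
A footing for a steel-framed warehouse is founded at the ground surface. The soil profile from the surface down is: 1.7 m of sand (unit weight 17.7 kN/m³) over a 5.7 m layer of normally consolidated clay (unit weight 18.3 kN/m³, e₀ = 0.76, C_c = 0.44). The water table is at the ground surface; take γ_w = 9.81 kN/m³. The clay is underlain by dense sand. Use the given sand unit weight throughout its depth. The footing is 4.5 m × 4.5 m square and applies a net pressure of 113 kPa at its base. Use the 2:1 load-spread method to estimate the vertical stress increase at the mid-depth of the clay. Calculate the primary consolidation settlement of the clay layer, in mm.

Mid-depth of clay below the ground surface: z = 1.7 + 5.7/2 = 4.55 m.
Total vertical stress at mid-clay: σ_v = 17.7×1.7 + 18.3×2.85 = 82.245 kPa.
Pore pressure: u = 9.81×(4.55 − 0) = 44.636 kPa.
Initial effective stress: σ'_0 = σ_v − u = 82.245 − 44.636 = 37.609 kPa.
Stress increase at mid-clay by the 2:1 spreading method:
Δσ = qBL/((B+z)(L+z)) = 113×4.5×4.5/((4.5+4.55)(4.5+4.55)) = 27.939 kPa
Final effective stress: σ'_f = σ'_0 + Δσ = 37.609 + 27.939 = 65.548 kPa.
Normally consolidated clay, so the full stress increment lies on the virgin compression line:
S_c = C_c·H/(1+e₀)·log₁₀(σ'_f/σ'_0) = 0.44×5.7/(1+0.76)×log₁₀(65.548/37.609)
    = 1.425 × 0.24127 = 0.3438 m

S_c ≈ 344 mm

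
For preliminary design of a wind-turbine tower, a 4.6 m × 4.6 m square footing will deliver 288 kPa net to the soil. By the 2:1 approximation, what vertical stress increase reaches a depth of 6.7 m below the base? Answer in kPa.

Δσ_z ≈ 47.7 kPa

By the 2:1 method the load spreads at 1 horizontal : 2 vertical, so at depth z the loaded area has grown by z in each plan dimension:
Δσ = qBL/((B+z)(L+z)) = 288×4.6×4.6/((4.6+6.7)(4.6+6.7)) = 47.726 kPa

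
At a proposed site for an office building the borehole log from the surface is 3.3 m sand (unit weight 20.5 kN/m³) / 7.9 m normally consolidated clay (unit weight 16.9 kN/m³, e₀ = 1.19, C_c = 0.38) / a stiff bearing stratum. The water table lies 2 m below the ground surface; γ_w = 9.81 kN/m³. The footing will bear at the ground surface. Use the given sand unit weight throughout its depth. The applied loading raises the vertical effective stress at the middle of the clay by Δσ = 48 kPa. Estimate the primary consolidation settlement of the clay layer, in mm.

S_c ≈ 272 mm

Mid-depth of clay below the ground surface: z = 3.3 + 7.9/2 = 7.25 m.
Total vertical stress at mid-clay: σ_v = 20.5×3.3 + 16.9×3.95 = 134.4 kPa.
Pore pressure: u = 9.81×(7.25 − 2) = 51.503 kPa.
Initial effective stress: σ'_0 = σ_v − u = 134.4 − 51.503 = 82.897 kPa.
Final effective stress: σ'_f = σ'_0 + Δσ = 82.897 + 48 = 130.9 kPa.
Normally consolidated clay, so the full stress increment lies on the virgin compression line:
S_c = C_c·H/(1+e₀)·log₁₀(σ'_f/σ'_0) = 0.38×7.9/(1+1.19)×log₁₀(130.9/82.897)
    = 1.3708 × 0.1984 = 0.272 m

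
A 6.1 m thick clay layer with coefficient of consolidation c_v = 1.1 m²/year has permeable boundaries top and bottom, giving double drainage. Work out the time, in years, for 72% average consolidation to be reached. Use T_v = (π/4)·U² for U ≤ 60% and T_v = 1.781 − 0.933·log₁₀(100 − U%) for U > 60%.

Drainage path length: H_d = H/2 = 3.05 m (double drainage).
U > 60%: T_v = 1.781 − 0.933·log₁₀(100 − 72) = 0.4308.
t = T_v·H_d²/c_v = 0.4308×3.05²/1.1 = 3.643 years.

t ≈ 3.64 years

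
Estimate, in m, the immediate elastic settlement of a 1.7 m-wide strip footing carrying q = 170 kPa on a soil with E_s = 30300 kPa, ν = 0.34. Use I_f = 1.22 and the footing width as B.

S_e ≈ 0.0103 m

Immediate (elastic) settlement: S_e = q·B·(1−ν²)/E_s · I_f.
S_e = 170 × 1.7 × (1 − 0.34²) / 30300 × 1.22
    = 170 × 1.7 × 0.8844 / 30300 × 1.22
    = 0.01029 m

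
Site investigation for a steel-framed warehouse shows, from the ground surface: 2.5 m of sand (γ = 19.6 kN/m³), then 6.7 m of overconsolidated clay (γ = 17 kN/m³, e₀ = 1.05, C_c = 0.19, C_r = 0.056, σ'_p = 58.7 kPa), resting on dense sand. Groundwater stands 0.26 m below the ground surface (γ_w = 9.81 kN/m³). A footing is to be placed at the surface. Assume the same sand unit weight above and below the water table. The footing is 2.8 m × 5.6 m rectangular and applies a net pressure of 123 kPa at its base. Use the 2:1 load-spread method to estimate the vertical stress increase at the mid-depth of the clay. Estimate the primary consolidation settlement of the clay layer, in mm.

Mid-depth of clay below the ground surface: z = 2.5 + 6.7/2 = 5.85 m.
Total vertical stress at mid-clay: σ_v = 19.6×2.5 + 17×3.35 = 105.95 kPa.
Pore pressure: u = 9.81×(5.85 − 0.26) = 54.838 kPa.
Initial effective stress: σ'_0 = σ_v − u = 105.95 − 54.838 = 51.112 kPa.
Stress increase at mid-clay by the 2:1 spreading method:
Δσ = qBL/((B+z)(L+z)) = 123×2.8×5.6/((2.8+5.85)(5.6+5.85)) = 19.473 kPa
Final effective stress: σ'_f = 51.112 + 19.473 = 70.585 kPa.
σ'_f = 70.585 > σ'_p = 58.7 kPa, so the stress path crosses the preconsolidation pressure — recompression up to σ'_p, then virgin compression beyond:
S_c = H/(1+e₀)·[C_r·log₁₀(σ'_p/σ'_0) + C_c·log₁₀(σ'_f/σ'_p)]
    = 6.7/2.05 × [0.056×log₁₀(58.7/51.112) + 0.19×log₁₀(70.585/58.7)]
    = 3.2683 × [0.0033665 + 0.015214] = 0.06073 m

S_c ≈ 60.7 mm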